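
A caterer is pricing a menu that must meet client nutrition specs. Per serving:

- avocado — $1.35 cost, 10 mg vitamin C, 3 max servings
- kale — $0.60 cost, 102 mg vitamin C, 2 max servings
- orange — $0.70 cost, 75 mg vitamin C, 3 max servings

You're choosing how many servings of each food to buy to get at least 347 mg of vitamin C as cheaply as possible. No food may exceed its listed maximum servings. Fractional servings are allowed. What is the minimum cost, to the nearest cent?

Cost per mg of vitamin C: kale $0.0059, orange $0.0093, avocado $0.1350.
Take 2 servings of kale: +204.0 mg vitamin C for $1.20 (total $1.20, still need 143.0 mg).
Take 1.907 servings of orange: +143.0 mg vitamin C for $1.33 (total $2.53, still need 0.0 mg).
Greedy by cheapest-per-mg is optimal for a single linear constraint, so the minimum cost is $2.53.

$2.53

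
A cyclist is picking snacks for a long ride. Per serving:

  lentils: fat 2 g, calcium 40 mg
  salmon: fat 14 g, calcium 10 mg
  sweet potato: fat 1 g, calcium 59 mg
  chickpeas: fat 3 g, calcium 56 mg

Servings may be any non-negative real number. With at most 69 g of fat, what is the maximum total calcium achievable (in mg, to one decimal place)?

Calcium per g fat: sweet potato 59, lentils 20, chickpeas 18.67, salmon 0.7143.
With no serving limits, spend the whole fat allowance on sweet potato: 69 g / 1 g × 59 mg = 4071.0 mg.

4071.0 mg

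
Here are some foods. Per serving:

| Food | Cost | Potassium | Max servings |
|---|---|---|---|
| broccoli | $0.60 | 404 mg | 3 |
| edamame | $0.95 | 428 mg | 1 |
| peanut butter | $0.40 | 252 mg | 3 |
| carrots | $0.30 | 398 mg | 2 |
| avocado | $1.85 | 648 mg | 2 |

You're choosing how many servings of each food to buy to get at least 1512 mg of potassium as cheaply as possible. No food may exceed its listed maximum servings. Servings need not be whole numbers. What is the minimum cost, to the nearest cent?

$1.66

Cost per mg of potassium: carrots $0.0008, broccoli $0.0015, peanut butter $0.0016, edamame $0.0022, avocado $0.0029.
Take 2 servings of carrots: +796.0 mg potassium for $0.60 (total $0.60, still need 716.0 mg).
Take 1.772 servings of broccoli: +716.0 mg potassium for $1.06 (total $1.66, still need 0.0 mg).
Filling from the cheapest source first is optimal under one linear minimum: $1.66.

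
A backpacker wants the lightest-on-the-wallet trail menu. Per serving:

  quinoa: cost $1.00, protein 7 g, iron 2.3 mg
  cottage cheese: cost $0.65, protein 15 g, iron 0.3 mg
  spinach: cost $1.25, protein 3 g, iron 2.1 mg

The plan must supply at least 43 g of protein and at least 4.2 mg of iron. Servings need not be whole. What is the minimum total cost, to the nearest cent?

$2.94

This is a tiny linear program; its minimum lies at a vertex of the feasible set. List the vertices and price them.
quinoa only: max(43/7, 4.2/2.3) = 6.143 servings → $6.14.
cottage cheese only: max(43/15, 4.2/0.3) = 14 servings → $9.10.
spinach only: max(43/3, 4.2/2.1) = 14.33 servings → $17.92.
quinoa + cottage cheese with both tight: 1.546 servings and 2.145 servings → $2.94.
quinoa + spinach: intersection lies outside the first quadrant.
cottage cheese + spinach with both tight: 2.539 servings and 1.637 servings → $3.70.
Cheapest feasible corner: $2.94.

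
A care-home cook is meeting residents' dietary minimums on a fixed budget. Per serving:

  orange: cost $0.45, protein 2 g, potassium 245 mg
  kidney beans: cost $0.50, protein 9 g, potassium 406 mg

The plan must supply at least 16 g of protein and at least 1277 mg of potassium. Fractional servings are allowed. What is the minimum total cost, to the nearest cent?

$1.57

The cheapest plan sits at a corner of the feasible region — with two constraints it uses at most two foods.
orange only: max(16/2, 1277/245) = 8 servings → $3.60.
kidney beans only: max(16/9, 1277/406) = 3.145 servings → $1.57.
orange + kidney beans with both tight: 3.587 servings and 0.9806 servings → $2.10.
So the least-cost plan costs $1.57.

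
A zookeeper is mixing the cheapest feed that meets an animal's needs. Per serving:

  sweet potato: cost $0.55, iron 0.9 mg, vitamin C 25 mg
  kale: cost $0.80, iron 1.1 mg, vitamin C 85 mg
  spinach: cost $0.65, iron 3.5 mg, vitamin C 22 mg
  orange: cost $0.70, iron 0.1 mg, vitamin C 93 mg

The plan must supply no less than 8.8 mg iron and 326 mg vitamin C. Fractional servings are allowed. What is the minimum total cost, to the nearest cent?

With two linear requirements the optimum uses one or two foods; enumerate the corners.
sweet potato only: max(8.8/0.9, 326/25) = 13.04 servings → $7.17.
kale only: max(8.8/1.1, 326/85) = 8 servings → $6.40.
spinach only: max(8.8/3.5, 326/22) = 14.82 servings → $9.63.
orange only: max(8.8/0.1, 326/93) = 88 servings → $61.60.
sweet potato + kale with both tight: 7.947 servings and 1.498 servings → $5.57.
sweet potato + spinach: intersection lies outside the first quadrant.
sweet potato + orange with both tight: 9.677 servings and 0.9039 servings → $5.96.
kale + spinach with both tight: 3.467 servings and 1.425 servings → $3.70.
kale + orange with both targets exact would need a negative amount; discard.
spinach + orange with both tight: 2.431 servings and 2.93 servings → $3.63.
Cheapest feasible corner: $3.63.

$3.63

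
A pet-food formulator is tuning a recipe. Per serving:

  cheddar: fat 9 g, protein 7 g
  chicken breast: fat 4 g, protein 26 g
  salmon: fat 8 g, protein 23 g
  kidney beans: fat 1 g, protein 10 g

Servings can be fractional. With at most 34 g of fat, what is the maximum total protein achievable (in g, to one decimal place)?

Protein per g fat: kidney beans 10, chicken breast 6.5, salmon 2.875, cheddar 0.7778.
With no serving limits, spend the whole fat allowance on kidney beans: 34 g / 1 g × 10 g = 340.0 g.

340.0 g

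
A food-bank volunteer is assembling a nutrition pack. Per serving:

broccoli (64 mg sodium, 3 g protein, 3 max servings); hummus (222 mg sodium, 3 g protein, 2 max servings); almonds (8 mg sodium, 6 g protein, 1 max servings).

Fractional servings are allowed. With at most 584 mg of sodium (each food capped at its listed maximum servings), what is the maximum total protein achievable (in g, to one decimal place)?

20.2 g

Protein per mg sodium: almonds 0.75, broccoli 0.04688, hummus 0.01351.
Take 1 serving of almonds: uses 8 mg sodium, +6.0 g protein (running total 6.0 g).
Take 3 servings of broccoli: uses 192 mg sodium, +9.0 g protein (running total 15.0 g).
Take 1.73 servings of hummus: uses 384 mg sodium, +5.2 g protein (running total 20.2 g).
Greedy by best ratio exhausts the sodium allowance optimally: 20.2 g.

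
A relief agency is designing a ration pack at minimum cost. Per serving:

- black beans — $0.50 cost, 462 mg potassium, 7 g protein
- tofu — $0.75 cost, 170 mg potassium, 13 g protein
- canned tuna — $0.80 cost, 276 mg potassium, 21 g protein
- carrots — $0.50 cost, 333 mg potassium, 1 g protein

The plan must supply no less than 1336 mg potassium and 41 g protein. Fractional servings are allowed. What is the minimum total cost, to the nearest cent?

For a min-cost LP with two ≥-constraints, a basic feasible solution has at most two positive variables.
black beans only: max(1336/462, 41/7) = 5.857 servings → $2.93.
tofu only: max(1336/170, 41/13) = 7.859 servings → $5.89.
canned tuna only: max(1336/276, 41/21) = 4.841 servings → $3.87.
carrots only: max(1336/333, 41/1) = 41 servings → $20.50.
black beans + tofu with both tight: 2.159 servings and 1.991 servings → $2.57.
black beans + canned tuna with both tight: 2.154 servings and 1.234 servings → $2.06.
black beans + carrots: the both-tight solution has a negative serving — not a feasible corner.
tofu + canned tuna with both targets exact would need a negative amount; discard.
tofu + carrots with both tight: 2.962 servings and 2.5 servings → $3.47.
canned tuna + carrots with both tight: 1.834 servings and 2.492 servings → $2.71.
The minimum over all feasible corners is $2.06.

$2.06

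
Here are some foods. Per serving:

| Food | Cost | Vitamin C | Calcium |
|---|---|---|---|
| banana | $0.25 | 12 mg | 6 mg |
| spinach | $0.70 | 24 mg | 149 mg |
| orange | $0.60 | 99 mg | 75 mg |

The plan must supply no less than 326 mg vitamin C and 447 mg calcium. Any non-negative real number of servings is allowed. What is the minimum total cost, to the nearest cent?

Compare the cost at each extreme point of the feasible region.
banana only: max(326/12, 447/6) = 74.5 servings → $18.62.
spinach only: max(326/24, 447/149) = 13.58 servings → $9.51.
orange only: max(326/99, 447/75) = 5.96 servings → $3.58.
banana + spinach with both tight: 23.02 servings and 2.073 servings → $7.21.
banana + orange: intersection lies outside the first quadrant.
spinach + orange with both tight: 1.529 servings and 2.922 servings → $2.82.
The minimum over all feasible corners is $2.82.

$2.82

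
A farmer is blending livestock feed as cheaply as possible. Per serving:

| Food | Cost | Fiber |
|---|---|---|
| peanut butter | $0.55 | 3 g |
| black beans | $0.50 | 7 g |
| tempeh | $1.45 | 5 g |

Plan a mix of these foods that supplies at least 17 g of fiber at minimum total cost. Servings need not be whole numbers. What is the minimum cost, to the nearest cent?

Cost per g of fiber: black beans $0.0714, peanut butter $0.1833, tempeh $0.2900.
With no serving limits, use only black beans: 17 g / 7 g = 2.429 servings × $0.50 = $1.21.

$1.21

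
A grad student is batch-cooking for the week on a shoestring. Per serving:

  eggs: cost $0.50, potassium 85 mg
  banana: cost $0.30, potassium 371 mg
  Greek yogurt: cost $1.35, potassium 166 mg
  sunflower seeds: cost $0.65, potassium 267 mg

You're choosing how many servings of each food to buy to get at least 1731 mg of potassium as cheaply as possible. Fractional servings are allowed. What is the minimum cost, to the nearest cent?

$1.40

Cost per mg of potassium: banana $0.0008, sunflower seeds $0.0024, eggs $0.0059, Greek yogurt $0.0081.
With no serving limits, use only banana: 1731 mg / 371 mg = 4.666 servings × $0.30 = $1.40.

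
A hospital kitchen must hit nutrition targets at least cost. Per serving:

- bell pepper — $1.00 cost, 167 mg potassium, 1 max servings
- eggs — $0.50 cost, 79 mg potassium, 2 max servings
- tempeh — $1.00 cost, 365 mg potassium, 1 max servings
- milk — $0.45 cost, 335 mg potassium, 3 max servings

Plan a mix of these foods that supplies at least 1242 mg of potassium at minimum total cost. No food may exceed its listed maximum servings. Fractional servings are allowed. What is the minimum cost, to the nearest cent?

Cost per mg of potassium: milk $0.0013, tempeh $0.0027, bell pepper $0.0060, eggs $0.0063.
Take 3 servings of milk: +1005.0 mg potassium for $1.35 (total $1.35, still need 237.0 mg).
Take 0.6493 servings of tempeh: +237.0 mg potassium for $0.65 (total $2.00, still need 0.0 mg).
Filling from the cheapest source first is optimal under one linear minimum: $2.00.

$2.00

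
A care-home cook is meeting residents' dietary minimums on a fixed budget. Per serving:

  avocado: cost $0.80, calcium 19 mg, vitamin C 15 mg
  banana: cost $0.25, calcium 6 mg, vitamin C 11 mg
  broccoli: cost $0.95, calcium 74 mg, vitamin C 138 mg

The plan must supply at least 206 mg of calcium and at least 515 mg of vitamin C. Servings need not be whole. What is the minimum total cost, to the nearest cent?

This is a tiny linear program; its minimum lies at a vertex of the feasible set. List the vertices and price them.
avocado only: max(206/19, 515/15) = 34.33 servings → $27.47.
banana only: max(206/6, 515/11) = 46.82 servings → $11.70.
broccoli only: max(206/74, 515/138) = 3.732 servings → $3.55.
avocado + banana: the both-tight solution has a negative serving — not a feasible corner.
avocado + broccoli: the both-tight solution has a negative serving — not a feasible corner.
banana + broccoli: intersection lies outside the first quadrant.
So the least-cost plan costs $3.55.

$3.55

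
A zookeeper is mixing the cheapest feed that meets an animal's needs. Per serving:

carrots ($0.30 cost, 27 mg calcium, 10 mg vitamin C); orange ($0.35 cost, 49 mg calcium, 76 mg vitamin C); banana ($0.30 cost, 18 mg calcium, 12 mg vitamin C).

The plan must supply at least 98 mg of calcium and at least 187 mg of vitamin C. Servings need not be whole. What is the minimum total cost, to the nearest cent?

Two binding constraints pin down two serving amounts, so the optimal mix uses at most two foods. The candidates are each food alone (scaled to the tighter of calcium/vitamin C) and each pair with both constraints tight.
carrots only: max(98/27, 187/10) = 18.7 servings → $5.61.
orange only: max(98/49, 187/76) = 2.461 servings → $0.86.
banana only: max(98/18, 187/12) = 15.58 servings → $4.67.
carrots + orange: the both-tight solution has a negative serving — not a feasible corner.
carrots + banana: intersection lies outside the first quadrant.
orange + banana with both targets exact would need a negative amount; discard.
The minimum over all feasible corners is $0.86.

$0.86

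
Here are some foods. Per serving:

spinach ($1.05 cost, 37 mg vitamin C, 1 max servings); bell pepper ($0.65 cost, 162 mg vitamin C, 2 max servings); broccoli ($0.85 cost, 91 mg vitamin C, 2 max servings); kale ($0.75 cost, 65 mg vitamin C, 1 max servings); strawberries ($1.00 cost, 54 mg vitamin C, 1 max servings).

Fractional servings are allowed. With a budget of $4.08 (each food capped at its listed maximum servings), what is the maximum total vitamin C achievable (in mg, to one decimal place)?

588.8 mg

Vitamin C per dollar: bell pepper 249.2, broccoli 107.1, kale 86.67, strawberries 54, spinach 35.24.
Take 2 servings of bell pepper: spends $1.30, +324.0 mg vitamin C (running total 324.0 mg).
Take 2 servings of broccoli: spends $1.70, +182.0 mg vitamin C (running total 506.0 mg).
Take 1 serving of kale: spends $0.75, +65.0 mg vitamin C (running total 571.0 mg).
Take 0.33 servings of strawberries: spends $0.33, +17.8 mg vitamin C (running total 588.8 mg).
Greedy by best ratio exhausts the cost allowance optimally: 588.8 mg.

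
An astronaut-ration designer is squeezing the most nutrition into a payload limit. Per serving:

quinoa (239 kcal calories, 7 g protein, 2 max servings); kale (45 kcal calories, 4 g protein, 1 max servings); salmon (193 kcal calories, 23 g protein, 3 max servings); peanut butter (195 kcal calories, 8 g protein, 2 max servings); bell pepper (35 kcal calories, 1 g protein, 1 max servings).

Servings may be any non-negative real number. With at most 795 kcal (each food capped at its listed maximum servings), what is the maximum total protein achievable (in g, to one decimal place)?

Protein per kcal: salmon 0.1192, kale 0.08889, peanut butter 0.04103, quinoa 0.02929, bell pepper 0.02857.
Take 3 servings of salmon: uses 579 kcal, +69.0 g protein (running total 69.0 g).
Take 1 serving of kale: uses 45 kcal, +4.0 g protein (running total 73.0 g).
Take 0.8769 servings of peanut butter: uses 171 kcal, +7.0 g protein (running total 80.0 g).
Filling greedily by protein-per-kcal is optimal for one linear limit, giving 80.0 g.

80.0 g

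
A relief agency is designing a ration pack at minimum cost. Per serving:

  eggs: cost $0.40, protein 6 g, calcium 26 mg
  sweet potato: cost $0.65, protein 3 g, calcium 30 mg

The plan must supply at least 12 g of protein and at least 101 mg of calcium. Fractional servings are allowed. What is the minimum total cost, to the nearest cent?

eggs only: max(12/6, 101/26) = 3.885 servings → $1.55.
sweet potato only: max(12/3, 101/30) = 4 servings → $2.60.
eggs + sweet potato with both tight: 0.5588 servings and 2.882 servings → $2.10.
The minimum over all feasible corners is $1.55.

$1.55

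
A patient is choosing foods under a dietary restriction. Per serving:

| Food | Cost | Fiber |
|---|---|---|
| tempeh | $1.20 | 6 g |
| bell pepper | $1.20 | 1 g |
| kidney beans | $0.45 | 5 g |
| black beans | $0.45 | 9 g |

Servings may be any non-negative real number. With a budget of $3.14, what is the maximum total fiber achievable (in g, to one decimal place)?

62.8 g

Fiber per dollar: black beans 20, kidney beans 11.11, tempeh 5, bell pepper 0.8333.
With no serving limits, spend the whole cost allowance on black beans: $3.14 / $0.45 × 9 g = 62.8 g.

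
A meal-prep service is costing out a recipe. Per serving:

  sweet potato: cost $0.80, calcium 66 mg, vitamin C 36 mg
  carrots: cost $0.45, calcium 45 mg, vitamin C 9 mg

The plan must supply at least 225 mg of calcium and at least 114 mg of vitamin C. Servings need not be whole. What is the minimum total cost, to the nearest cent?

Minimising a linear cost over {calcium ≥ 225, vitamin C ≥ 114, servings ≥ 0} — the optimum is at a vertex, using one or two foods.
sweet potato only: max(225/66, 114/36) = 3.409 servings → $2.73.
carrots only: max(225/45, 114/9) = 12.67 servings → $5.70.
sweet potato + carrots with both tight: 3.026 servings and 0.5614 servings → $2.67.
So the least-cost plan costs $2.67.

$2.67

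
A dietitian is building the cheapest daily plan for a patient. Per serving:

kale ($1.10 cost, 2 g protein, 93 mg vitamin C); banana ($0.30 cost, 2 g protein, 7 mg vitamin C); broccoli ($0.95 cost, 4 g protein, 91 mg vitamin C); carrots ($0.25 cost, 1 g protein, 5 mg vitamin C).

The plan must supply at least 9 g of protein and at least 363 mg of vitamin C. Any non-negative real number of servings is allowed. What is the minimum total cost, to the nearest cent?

$3.79

With two linear requirements the optimum uses one or two foods; enumerate the corners.
kale only: max(9/2, 363/93) = 4.5 servings → $4.95.
banana only: max(9/2, 363/7) = 51.86 servings → $15.56.
broccoli only: max(9/4, 363/91) = 3.989 servings → $3.79.
carrots only: max(9/1, 363/5) = 72.6 servings → $18.15.
kale + banana with both tight: 3.855 servings and 0.6453 servings → $4.43.
kale + broccoli with both tight: 3.332 servings and 0.5842 servings → $4.22.
kale + carrots with both tight: 3.831 servings and 1.337 servings → $4.55.
banana + broccoli with both targets exact would need a negative amount; discard.
banana + carrots with both targets exact would need a negative amount; discard.
broccoli + carrots: the both-tight solution has a negative serving — not a feasible corner.
So the least-cost plan costs $3.79.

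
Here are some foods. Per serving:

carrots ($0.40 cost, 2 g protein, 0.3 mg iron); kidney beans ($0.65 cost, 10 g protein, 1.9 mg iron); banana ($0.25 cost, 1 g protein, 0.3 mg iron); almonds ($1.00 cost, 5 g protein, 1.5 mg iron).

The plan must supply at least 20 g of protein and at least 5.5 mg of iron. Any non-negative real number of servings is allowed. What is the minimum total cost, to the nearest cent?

$1.88

carrots only: max(20/2, 5.5/0.3) = 18.33 servings → $7.33.
kidney beans only: max(20/10, 5.5/1.9) = 2.895 servings → $1.88.
banana only: max(20/1, 5.5/0.3) = 20 servings → $5.00.
almonds only: max(20/5, 5.5/1.5) = 4 servings → $4.00.
carrots + kidney beans: the both-tight solution has a negative serving — not a feasible corner.
carrots + banana with both tight: 1.667 servings and 16.67 servings → $4.83.
carrots + almonds with both tight: 1.667 servings and 3.333 servings → $4.00.
kidney beans + banana with both tight: 0.4545 servings and 15.45 servings → $4.16.
kidney beans + almonds with both tight: 0.4545 servings and 3.091 servings → $3.39.
banana + almonds (both tight): parallel constraints — no distinct corner.
Cheapest feasible corner: $1.88.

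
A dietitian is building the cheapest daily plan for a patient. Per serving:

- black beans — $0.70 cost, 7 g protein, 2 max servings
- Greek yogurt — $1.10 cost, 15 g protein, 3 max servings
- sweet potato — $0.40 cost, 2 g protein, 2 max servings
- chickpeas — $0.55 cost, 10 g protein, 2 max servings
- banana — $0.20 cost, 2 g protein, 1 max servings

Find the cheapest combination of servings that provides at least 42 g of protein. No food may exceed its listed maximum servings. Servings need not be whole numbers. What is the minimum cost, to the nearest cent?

$2.71

Cost per g of protein: chickpeas $0.0550, Greek yogurt $0.0733, black beans $0.1000, banana $0.1000, sweet potato $0.2000.
Take 2 servings of chickpeas: +20.0 g protein for $1.10 (total $1.10, still need 22.0 g).
Take 1.467 servings of Greek yogurt: +22.0 g protein for $1.61 (total $2.71, still need 0.0 g).
Greedy by cheapest-per-g is optimal for a single linear constraint, so the minimum cost is $2.71.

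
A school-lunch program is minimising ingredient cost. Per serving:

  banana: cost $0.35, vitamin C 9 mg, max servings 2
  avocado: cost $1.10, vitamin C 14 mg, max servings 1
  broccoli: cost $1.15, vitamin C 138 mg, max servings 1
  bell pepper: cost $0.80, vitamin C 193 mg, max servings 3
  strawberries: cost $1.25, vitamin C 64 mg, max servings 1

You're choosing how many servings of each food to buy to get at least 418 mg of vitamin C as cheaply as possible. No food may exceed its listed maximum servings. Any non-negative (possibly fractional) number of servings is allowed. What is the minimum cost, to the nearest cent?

Cost per mg of vitamin C: bell pepper $0.0041, broccoli $0.0083, strawberries $0.0195, banana $0.0389, avocado $0.0786.
Take 2.166 servings of bell pepper: +418.0 mg vitamin C for $1.73 (total $1.73, still need 0.0 mg).
Greedy by cheapest-per-mg is optimal for a single linear constraint, so the minimum cost is $1.73.

$1.73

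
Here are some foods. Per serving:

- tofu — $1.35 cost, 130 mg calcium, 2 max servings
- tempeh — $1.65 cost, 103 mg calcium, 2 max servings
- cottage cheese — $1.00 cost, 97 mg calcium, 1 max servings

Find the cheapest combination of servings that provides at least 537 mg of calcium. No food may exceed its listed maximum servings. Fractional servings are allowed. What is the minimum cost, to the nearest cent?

$6.58

Cost per mg of calcium: cottage cheese $0.0103, tofu $0.0104, tempeh $0.0160.
Take 1 serving of cottage cheese: +97.0 mg calcium for $1.00 (total $1.00, still need 440.0 mg).
Take 2 servings of tofu: +260.0 mg calcium for $2.70 (total $3.70, still need 180.0 mg).
Take 1.748 servings of tempeh: +180.0 mg calcium for $2.88 (total $6.58, still need 0.0 mg).
Filling from the cheapest source first is optimal under one linear minimum: $6.58.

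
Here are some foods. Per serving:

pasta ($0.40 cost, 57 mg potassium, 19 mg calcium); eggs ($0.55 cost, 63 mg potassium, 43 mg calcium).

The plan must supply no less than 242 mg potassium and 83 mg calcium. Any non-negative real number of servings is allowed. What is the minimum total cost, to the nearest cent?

pasta only: max(242/57, 83/19) = 4.368 servings → $1.75.
eggs only: max(242/63, 83/43) = 3.841 servings → $2.11.
pasta + eggs with both tight: 4.128 servings and 0.1061 servings → $1.71.
So the least-cost plan costs $1.71.

$1.71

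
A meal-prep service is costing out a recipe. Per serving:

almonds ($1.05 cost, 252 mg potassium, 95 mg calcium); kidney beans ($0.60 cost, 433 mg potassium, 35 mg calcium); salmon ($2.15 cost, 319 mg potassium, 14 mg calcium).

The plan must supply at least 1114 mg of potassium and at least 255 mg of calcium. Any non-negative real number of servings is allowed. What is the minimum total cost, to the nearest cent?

$3.09

Minimising a linear cost over {potassium ≥ 1114, calcium ≥ 255, servings ≥ 0} — the optimum is at a vertex, using one or two foods.
almonds only: max(1114/252, 255/95) = 4.421 servings → $4.64.
kidney beans only: max(1114/433, 255/35) = 7.286 servings → $4.37.
salmon only: max(1114/319, 255/14) = 18.21 servings → $39.16.
almonds + kidney beans with both tight: 2.21 servings and 1.286 servings → $3.09.
almonds + salmon with both tight: 2.455 servings and 1.552 servings → $5.92.
kidney beans + salmon: the both-tight solution has a negative serving — not a feasible corner.
The minimum over all feasible corners is $3.09.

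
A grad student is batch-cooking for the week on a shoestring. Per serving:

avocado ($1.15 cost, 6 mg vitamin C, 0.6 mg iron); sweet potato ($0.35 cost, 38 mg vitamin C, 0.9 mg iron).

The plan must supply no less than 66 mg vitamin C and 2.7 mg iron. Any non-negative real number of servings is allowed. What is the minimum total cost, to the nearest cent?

$1.05

The cheapest plan sits at a corner of the feasible region — with two constraints it uses at most two foods.
avocado only: max(66/6, 2.7/0.6) = 11 servings → $12.65.
sweet potato only: max(66/38, 2.7/0.9) = 3 servings → $1.05.
avocado + sweet potato with both tight: 2.483 servings and 1.345 servings → $3.33.
Cheapest feasible corner: $1.05.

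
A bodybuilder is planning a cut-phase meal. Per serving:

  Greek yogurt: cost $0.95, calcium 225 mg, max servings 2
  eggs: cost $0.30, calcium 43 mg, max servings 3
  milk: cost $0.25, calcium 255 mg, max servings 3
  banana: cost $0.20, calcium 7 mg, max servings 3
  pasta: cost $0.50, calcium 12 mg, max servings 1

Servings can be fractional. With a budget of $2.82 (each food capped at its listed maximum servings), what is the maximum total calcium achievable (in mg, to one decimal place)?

1239.4 mg

Calcium per dollar: milk 1020, Greek yogurt 236.8, eggs 143.3, banana 35, pasta 24.
Take 3 servings of milk: spends $0.75, +765.0 mg calcium (running total 765.0 mg).
Take 2 servings of Greek yogurt: spends $1.90, +450.0 mg calcium (running total 1215.0 mg).
Take 0.5667 servings of eggs: spends $0.17, +24.4 mg calcium (running total 1239.4 mg).
Filling greedily by calcium-per-dollar is optimal for one linear limit, giving 1239.4 mg.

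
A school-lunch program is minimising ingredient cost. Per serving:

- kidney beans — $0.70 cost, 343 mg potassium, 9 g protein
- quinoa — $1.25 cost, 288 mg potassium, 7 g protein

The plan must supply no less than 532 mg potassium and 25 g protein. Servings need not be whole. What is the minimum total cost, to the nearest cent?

Two binding constraints pin down two serving amounts, so the optimal mix uses at most two foods. The candidates are each food alone (scaled to the tighter of potassium/protein) and each pair with both constraints tight.
kidney beans only: max(532/343, 25/9) = 2.778 servings → $1.94.
quinoa only: max(532/288, 25/7) = 3.571 servings → $4.46.
kidney beans + quinoa: the both-tight solution has a negative serving — not a feasible corner.
So the least-cost plan costs $1.94.

$1.94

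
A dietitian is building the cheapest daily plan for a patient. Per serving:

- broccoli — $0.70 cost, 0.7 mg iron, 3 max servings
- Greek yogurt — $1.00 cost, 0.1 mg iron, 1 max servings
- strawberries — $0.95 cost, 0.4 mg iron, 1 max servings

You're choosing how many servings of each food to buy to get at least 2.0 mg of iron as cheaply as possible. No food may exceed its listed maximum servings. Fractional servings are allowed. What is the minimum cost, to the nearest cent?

Cost per mg of iron: broccoli $1.0000, strawberries $2.3750, Greek yogurt $10.0000.
Take 2.857 servings of broccoli: +2.0 mg iron for $2.00 (total $2.00, still need 0.0 mg).
Filling from the cheapest source first is optimal under one linear minimum: $2.00.

$2.00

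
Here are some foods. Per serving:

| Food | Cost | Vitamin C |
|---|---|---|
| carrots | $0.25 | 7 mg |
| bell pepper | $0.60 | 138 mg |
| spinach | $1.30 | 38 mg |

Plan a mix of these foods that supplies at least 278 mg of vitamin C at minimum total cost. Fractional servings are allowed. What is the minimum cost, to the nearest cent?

Cost per mg of vitamin C: bell pepper $0.0043, spinach $0.0342, carrots $0.0357.
With no serving limits, use only bell pepper: 278 mg / 138 mg = 2.014 servings × $0.60 = $1.21.

$1.21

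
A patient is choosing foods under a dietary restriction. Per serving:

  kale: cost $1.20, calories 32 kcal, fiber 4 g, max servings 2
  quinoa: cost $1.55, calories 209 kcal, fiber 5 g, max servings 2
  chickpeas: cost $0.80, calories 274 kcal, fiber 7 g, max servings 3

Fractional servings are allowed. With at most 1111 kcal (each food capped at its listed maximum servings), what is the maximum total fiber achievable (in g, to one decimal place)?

Fiber per kcal: kale 0.125, chickpeas 0.02555, quinoa 0.02392.
Take 2 servings of kale: uses 64 kcal, +8.0 g fiber (running total 8.0 g).
Take 3 servings of chickpeas: uses 822 kcal, +21.0 g fiber (running total 29.0 g).
Take 1.077 servings of quinoa: uses 225 kcal, +5.4 g fiber (running total 34.4 g).
Filling greedily by fiber-per-kcal is optimal for one linear limit, giving 34.4 g.

34.4 g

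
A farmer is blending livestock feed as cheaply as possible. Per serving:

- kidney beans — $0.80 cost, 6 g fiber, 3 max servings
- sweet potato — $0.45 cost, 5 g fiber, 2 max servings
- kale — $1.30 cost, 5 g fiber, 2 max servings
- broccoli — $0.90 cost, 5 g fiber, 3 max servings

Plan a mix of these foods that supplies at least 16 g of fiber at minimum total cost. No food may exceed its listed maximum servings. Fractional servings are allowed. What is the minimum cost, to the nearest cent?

Cost per g of fiber: sweet potato $0.0900, kidney beans $0.1333, broccoli $0.1800, kale $0.2600.
Take 2 servings of sweet potato: +10.0 g fiber for $0.90 (total $0.90, still need 6.0 g).
Take 1 serving of kidney beans: +6.0 g fiber for $0.80 (total $1.70, still need 0.0 g).
Filling from the cheapest source first is optimal under one linear minimum: $1.70.

$1.70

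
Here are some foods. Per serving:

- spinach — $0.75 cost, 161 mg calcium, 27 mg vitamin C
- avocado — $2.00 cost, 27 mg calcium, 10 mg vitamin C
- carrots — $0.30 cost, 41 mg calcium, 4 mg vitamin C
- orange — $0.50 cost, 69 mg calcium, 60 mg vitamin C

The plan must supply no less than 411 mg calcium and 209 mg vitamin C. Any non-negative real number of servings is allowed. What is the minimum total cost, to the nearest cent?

This is a tiny linear program; its minimum lies at a vertex of the feasible set. List the vertices and price them.
spinach only: max(411/161, 209/27) = 7.741 servings → $5.81.
avocado only: max(411/27, 209/10) = 20.9 servings → $41.80.
carrots only: max(411/41, 209/4) = 52.25 servings → $15.68.
orange only: max(411/69, 209/60) = 5.957 servings → $2.98.
spinach + avocado: intersection lies outside the first quadrant.
spinach + carrots: the both-tight solution has a negative serving — not a feasible corner.
spinach + orange with both tight: 1.313 servings and 2.892 servings → $2.43.
avocado + carrots: the both-tight solution has a negative serving — not a feasible corner.
avocado + orange with both tight: 11.01 servings and 1.648 servings → $22.84.
carrots + orange with both tight: 4.688 servings and 3.171 servings → $2.99.
So the least-cost plan costs $2.43.

$2.43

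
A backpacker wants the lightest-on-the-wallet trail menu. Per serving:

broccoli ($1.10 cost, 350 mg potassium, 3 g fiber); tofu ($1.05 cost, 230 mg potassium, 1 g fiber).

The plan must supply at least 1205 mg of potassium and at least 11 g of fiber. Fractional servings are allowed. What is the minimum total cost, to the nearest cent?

Check every corner: each single food scaled to meet both minima, and each pair solved so both constraints bind.
broccoli only: max(1205/350, 11/3) = 3.667 servings → $4.03.
tofu only: max(1205/230, 11/1) = 11 servings → $11.55.
broccoli + tofu: the both-tight solution has a negative serving — not a feasible corner.
Cheapest feasible corner: $4.03.

$4.03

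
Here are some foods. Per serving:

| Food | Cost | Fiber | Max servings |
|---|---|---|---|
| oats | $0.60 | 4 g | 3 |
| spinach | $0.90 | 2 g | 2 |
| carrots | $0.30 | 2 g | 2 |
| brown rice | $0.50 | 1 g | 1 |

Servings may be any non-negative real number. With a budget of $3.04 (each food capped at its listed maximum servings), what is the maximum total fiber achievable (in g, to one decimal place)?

Fiber per dollar: oats 6.667, carrots 6.667, spinach 2.222, brown rice 2.
Take 3 servings of oats: spends $1.80, +12.0 g fiber (running total 12.0 g).
Take 2 servings of carrots: spends $0.60, +4.0 g fiber (running total 16.0 g).
Take 0.7111 servings of spinach: spends $0.64, +1.4 g fiber (running total 17.4 g).
Filling greedily by fiber-per-dollar is optimal for one linear limit, giving 17.4 g.

17.4 g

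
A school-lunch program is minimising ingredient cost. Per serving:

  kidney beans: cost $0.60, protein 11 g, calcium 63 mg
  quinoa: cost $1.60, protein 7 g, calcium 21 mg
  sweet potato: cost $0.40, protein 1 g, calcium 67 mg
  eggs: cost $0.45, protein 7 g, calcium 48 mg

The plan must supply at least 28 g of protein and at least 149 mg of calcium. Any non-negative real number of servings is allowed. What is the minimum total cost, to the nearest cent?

$1.53

A basic optimal solution has at most two foods positive. Try each food alone and each pair with both targets met exactly.
kidney beans only: max(28/11, 149/63) = 2.545 servings → $1.53.
quinoa only: max(28/7, 149/21) = 7.095 servings → $11.35.
sweet potato only: max(28/1, 149/67) = 28 servings → $11.20.
eggs only: max(28/7, 149/48) = 4 servings → $1.80.
kidney beans + quinoa with both tight: 2.167 servings and 0.5952 servings → $2.25.
kidney beans + sweet potato with both targets exact would need a negative amount; discard.
kidney beans + eggs: intersection lies outside the first quadrant.
quinoa + sweet potato with both tight: 3.855 servings and 1.016 servings → $6.57.
quinoa + eggs with both tight: 1.593 servings and 2.407 servings → $3.63.
sweet potato + eggs with both targets exact would need a negative amount; discard.
The minimum over all feasible corners is $1.53.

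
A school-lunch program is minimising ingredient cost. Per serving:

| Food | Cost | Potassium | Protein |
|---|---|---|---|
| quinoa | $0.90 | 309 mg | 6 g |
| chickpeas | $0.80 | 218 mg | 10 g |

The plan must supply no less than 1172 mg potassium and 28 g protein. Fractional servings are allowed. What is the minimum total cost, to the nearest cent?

A basic optimal solution has at most two foods positive. Try each food alone and each pair with both targets met exactly.
quinoa only: max(1172/309, 28/6) = 4.667 servings → $4.20.
chickpeas only: max(1172/218, 28/10) = 5.376 servings → $4.30.
quinoa + chickpeas with both tight: 3.152 servings and 0.9091 servings → $3.56.
So the least-cost plan costs $3.56.

$3.56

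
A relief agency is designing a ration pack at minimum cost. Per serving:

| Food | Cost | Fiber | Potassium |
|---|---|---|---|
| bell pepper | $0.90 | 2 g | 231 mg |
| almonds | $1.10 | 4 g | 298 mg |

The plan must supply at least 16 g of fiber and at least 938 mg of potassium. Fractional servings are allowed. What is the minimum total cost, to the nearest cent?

$4.40

For a min-cost LP with two ≥-constraints, a basic feasible solution has at most two positive variables.
bell pepper only: max(16/2, 938/231) = 8 servings → $7.20.
almonds only: max(16/4, 938/298) = 4 servings → $4.40.
bell pepper + almonds: intersection lies outside the first quadrant.
The minimum over all feasible corners is $4.40.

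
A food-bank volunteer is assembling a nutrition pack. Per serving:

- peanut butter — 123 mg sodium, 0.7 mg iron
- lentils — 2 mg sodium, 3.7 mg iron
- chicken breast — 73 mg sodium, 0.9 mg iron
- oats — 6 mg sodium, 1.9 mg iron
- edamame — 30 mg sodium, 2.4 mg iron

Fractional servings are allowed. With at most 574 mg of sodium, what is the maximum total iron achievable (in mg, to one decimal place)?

Iron per mg sodium: lentils 1.85, oats 0.3167, edamame 0.08, chicken breast 0.01233, peanut butter 0.005691.
With no serving limits, spend the whole sodium allowance on lentils: 574 mg / 2 mg × 3.7 mg = 1061.9 mg.

1061.9 mg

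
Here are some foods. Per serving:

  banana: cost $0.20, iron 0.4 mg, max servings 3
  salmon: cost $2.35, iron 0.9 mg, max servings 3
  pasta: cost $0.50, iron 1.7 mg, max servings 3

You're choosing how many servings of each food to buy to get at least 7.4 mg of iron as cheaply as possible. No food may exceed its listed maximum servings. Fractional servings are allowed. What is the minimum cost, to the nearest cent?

$4.97

Cost per mg of iron: pasta $0.2941, banana $0.5000, salmon $2.6111.
Take 3 servings of pasta: +5.1 mg iron for $1.50 (total $1.50, still need 2.3 mg).
Take 3 servings of banana: +1.2 mg iron for $0.60 (total $2.10, still need 1.1 mg).
Take 1.222 servings of salmon: +1.1 mg iron for $2.87 (total $4.97, still need 0.0 mg).
Filling from the cheapest source first is optimal under one linear minimum: $4.97.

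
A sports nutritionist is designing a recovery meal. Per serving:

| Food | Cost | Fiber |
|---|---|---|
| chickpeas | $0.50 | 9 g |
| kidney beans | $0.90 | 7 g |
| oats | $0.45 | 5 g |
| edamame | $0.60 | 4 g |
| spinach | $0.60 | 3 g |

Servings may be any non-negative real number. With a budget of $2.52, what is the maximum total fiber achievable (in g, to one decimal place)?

45.4 g

Fiber per dollar: chickpeas 18, oats 11.11, kidney beans 7.778, edamame 6.667, spinach 5.
With no serving limits, spend the whole cost allowance on chickpeas: $2.52 / $0.50 × 9 g = 45.4 g.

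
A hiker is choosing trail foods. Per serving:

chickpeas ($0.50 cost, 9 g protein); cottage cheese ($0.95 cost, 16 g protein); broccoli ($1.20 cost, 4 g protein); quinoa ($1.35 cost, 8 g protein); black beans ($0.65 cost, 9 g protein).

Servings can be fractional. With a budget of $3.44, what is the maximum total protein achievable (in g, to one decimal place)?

61.9 g

Protein per dollar: chickpeas 18, cottage cheese 16.84, black beans 13.85, quinoa 5.926, broccoli 3.333.
With no serving limits, spend the whole cost allowance on chickpeas: $3.44 / $0.50 × 9 g = 61.9 g.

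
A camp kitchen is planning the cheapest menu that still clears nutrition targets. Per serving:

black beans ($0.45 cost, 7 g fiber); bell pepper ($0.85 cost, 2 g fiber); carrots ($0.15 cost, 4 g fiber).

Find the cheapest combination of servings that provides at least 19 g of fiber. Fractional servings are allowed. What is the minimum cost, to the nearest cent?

Cost per g of fiber: carrots $0.0375, black beans $0.0643, bell pepper $0.4250.
With no serving limits, use only carrots: 19 g / 4 g = 4.75 servings × $0.15 = $0.71.

$0.71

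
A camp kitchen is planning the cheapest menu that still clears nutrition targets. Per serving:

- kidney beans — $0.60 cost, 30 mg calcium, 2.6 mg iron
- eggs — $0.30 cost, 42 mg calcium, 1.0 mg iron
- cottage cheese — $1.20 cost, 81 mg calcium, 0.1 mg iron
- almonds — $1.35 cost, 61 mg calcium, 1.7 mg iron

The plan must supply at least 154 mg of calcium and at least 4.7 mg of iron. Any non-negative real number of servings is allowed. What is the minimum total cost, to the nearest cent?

Two binding constraints pin down two serving amounts, so the optimal mix uses at most two foods. The candidates are each food alone (scaled to the tighter of calcium/iron) and each pair with both constraints tight.
kidney beans only: max(154/30, 4.7/2.6) = 5.133 servings → $3.08.
eggs only: max(154/42, 4.7/1.0) = 4.7 servings → $1.41.
cottage cheese only: max(154/81, 4.7/0.1) = 47 servings → $56.40.
almonds only: max(154/61, 4.7/1.7) = 2.765 servings → $3.73.
kidney beans + eggs with both tight: 0.548 servings and 3.275 servings → $1.31.
kidney beans + cottage cheese with both tight: 1.76 servings and 1.25 servings → $2.56.
kidney beans + almonds with both tight: 0.2314 servings and 2.411 servings → $3.39.
eggs + cottage cheese: intersection lies outside the first quadrant.
eggs + almonds: intersection lies outside the first quadrant.
cottage cheese + almonds: the both-tight solution has a negative serving — not a feasible corner.
So the least-cost plan costs $1.31.

$1.31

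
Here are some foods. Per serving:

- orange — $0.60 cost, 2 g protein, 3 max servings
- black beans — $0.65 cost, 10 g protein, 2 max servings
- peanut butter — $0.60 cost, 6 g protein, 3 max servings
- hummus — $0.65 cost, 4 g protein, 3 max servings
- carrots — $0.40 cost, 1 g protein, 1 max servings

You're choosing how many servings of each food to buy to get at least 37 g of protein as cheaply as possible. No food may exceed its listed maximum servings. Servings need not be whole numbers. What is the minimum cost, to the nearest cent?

Cost per g of protein: black beans $0.0650, peanut butter $0.1000, hummus $0.1625, orange $0.3000, carrots $0.4000.
Take 2 servings of black beans: +20.0 g protein for $1.30 (total $1.30, still need 17.0 g).
Take 2.833 servings of peanut butter: +17.0 g protein for $1.70 (total $3.00, still need 0.0 g).
Filling from the cheapest source first is optimal under one linear minimum: $3.00.

$3.00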